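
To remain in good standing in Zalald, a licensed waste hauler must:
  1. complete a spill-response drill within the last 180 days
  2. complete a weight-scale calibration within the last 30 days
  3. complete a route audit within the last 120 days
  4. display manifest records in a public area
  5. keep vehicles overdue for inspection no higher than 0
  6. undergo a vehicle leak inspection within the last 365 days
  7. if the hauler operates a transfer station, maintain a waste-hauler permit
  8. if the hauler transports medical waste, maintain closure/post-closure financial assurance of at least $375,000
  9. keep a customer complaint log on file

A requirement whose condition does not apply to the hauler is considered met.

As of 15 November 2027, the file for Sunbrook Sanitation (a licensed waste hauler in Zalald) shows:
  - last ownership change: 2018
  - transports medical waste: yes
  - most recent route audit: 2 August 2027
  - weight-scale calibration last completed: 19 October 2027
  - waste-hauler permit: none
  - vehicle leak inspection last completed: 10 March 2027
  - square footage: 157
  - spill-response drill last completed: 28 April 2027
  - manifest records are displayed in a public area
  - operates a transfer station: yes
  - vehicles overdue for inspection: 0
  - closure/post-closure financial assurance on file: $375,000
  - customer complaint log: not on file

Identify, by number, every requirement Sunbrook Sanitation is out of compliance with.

1. spill-response drill 201 days ago vs limit 180 → not met
2. weight-scale calibration 27 days ago vs limit 30 → met
3. route audit 105 days ago vs limit 120 → met
4. manifest records present → met
5. vehicles overdue for inspection 0 ≤ 0 → met
6. vehicle leak inspection 250 days ago vs limit 365 → met
7. condition 'operates a transfer station' holds; waste-hauler permit absent → not met
8. condition 'transports medical waste' holds; closure/post-closure financial assurance $375,000 ≥ $375,000 → met
9. customer complaint log absent → not met
Not met: 1, 7, 9

1, 7, 9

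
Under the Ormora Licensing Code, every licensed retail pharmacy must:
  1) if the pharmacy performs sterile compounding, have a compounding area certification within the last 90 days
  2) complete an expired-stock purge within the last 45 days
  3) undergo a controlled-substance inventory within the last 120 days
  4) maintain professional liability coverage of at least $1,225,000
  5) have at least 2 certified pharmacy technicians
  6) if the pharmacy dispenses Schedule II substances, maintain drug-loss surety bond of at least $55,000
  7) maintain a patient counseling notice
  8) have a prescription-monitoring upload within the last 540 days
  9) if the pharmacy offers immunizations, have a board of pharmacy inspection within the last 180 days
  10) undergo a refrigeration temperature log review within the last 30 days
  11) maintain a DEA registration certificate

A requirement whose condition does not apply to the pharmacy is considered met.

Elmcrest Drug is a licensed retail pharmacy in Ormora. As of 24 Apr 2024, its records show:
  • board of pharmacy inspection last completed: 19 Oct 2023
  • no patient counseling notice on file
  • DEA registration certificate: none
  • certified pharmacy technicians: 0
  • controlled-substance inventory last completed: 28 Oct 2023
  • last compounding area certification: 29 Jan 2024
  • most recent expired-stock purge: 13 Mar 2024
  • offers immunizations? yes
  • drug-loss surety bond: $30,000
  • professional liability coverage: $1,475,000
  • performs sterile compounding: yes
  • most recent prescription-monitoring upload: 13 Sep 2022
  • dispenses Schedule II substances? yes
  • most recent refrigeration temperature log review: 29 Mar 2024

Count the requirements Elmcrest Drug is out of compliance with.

1. condition 'performs sterile compounding' holds; compounding area certification 86 days ago vs limit 90 → met
2. expired-stock purge 42 days ago vs limit 45 → met
3. controlled-substance inventory 179 days ago vs limit 120 → not met
4. professional liability coverage $1,475,000 ≥ $1,225,000 → met
5. certified pharmacy technicians 0 < 2 → not met
6. condition 'dispenses Schedule II substances' holds; drug-loss surety bond $30,000 < $55,000 → not met
7. patient counseling notice absent → not met
8. prescription-monitoring upload 589 days ago vs limit 540 → not met
9. condition 'offers immunizations' holds; board of pharmacy inspection 188 days ago vs limit 180 → not met
10. refrigeration temperature log review 26 days ago vs limit 30 → met
11. DEA registration certificate absent → not met
Not met: 7 of 11

7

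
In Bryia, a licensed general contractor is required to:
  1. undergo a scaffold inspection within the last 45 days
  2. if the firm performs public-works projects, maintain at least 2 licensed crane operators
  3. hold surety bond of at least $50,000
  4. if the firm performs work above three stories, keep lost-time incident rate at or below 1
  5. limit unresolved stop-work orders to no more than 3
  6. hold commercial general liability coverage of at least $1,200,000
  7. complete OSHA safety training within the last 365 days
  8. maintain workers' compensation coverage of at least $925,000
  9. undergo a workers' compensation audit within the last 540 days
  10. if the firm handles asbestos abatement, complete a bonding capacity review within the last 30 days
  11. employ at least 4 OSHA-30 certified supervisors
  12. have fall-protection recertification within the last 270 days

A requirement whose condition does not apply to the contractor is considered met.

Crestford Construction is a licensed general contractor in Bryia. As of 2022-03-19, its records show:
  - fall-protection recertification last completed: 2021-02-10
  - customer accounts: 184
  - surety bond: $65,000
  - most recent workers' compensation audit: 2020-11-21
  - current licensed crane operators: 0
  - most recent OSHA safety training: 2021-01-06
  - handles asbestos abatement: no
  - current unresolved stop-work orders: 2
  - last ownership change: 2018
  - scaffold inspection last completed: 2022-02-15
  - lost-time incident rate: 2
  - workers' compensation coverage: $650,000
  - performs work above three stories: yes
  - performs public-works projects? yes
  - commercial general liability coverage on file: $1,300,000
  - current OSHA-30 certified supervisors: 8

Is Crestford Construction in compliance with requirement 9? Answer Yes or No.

Yes

9. workers' compensation audit 483 days ago vs limit 540 → met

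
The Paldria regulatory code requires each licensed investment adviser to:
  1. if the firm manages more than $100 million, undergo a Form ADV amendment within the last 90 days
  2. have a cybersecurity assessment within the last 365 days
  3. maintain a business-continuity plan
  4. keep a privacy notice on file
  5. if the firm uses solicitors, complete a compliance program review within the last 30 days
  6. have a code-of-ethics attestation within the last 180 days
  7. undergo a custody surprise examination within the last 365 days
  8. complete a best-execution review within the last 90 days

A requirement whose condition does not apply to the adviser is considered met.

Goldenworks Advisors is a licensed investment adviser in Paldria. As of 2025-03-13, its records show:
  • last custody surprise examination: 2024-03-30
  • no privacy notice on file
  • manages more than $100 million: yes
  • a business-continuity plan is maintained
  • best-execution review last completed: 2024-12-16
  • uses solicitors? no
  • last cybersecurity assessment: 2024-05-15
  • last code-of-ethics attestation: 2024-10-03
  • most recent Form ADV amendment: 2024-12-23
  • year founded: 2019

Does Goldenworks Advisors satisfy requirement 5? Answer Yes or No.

5. condition 'uses solicitors' does not hold → requirement n/a → met

Yes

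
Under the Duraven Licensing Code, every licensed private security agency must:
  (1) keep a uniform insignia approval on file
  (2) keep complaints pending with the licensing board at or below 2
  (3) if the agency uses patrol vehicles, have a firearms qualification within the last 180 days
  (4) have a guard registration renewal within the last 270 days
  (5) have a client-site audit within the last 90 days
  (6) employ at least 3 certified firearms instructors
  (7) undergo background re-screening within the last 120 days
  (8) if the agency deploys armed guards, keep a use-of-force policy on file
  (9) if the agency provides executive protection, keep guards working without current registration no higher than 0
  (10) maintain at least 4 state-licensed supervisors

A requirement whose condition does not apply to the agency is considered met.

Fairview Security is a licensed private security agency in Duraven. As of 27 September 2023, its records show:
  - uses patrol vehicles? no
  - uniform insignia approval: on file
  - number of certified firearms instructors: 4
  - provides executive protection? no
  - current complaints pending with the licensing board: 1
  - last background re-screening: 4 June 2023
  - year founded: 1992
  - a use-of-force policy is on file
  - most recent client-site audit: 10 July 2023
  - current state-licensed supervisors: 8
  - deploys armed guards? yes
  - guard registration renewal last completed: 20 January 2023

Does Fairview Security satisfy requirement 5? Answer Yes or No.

Yes

5. client-site audit 79 days ago vs limit 90 → met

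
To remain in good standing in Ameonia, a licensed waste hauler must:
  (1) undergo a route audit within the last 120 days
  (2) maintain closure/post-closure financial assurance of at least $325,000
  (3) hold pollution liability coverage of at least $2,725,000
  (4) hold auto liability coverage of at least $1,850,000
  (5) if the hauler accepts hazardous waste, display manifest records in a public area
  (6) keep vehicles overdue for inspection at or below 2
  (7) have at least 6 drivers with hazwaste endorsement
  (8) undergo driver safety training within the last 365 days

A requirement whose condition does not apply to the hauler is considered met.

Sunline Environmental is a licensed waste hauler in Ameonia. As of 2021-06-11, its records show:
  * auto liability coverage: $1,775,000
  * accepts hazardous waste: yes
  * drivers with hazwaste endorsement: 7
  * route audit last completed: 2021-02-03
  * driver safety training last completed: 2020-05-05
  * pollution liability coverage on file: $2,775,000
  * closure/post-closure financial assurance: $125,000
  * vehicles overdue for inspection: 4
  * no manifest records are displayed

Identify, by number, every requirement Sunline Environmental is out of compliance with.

1. route audit 128 days ago vs limit 120 → not met
2. closure/post-closure financial assurance $125,000 < $325,000 → not met
3. pollution liability coverage $2,775,000 ≥ $2,725,000 → met
4. auto liability coverage $1,775,000 < $1,850,000 → not met
5. condition 'accepts hazardous waste' holds; manifest records absent → not met
6. vehicles overdue for inspection 4 > 2 → not met
7. drivers with hazwaste endorsement 7 ≥ 6 → met
8. driver safety training 402 days ago vs limit 365 → not met
Not met: 1, 2, 4, 5, 6, 8

1, 2, 4, 5, 6, 8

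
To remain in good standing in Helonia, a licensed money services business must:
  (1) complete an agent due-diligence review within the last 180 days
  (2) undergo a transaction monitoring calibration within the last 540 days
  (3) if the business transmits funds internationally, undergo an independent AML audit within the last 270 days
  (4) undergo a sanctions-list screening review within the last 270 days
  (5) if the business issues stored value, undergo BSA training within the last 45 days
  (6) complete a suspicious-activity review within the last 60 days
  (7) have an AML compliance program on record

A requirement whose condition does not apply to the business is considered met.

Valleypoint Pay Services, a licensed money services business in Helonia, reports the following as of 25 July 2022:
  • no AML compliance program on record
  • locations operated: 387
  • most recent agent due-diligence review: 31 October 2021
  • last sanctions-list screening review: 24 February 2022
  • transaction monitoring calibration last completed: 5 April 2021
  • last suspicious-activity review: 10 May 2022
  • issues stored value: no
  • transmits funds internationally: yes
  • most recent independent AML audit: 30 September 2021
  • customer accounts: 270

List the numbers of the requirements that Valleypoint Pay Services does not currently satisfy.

1, 3, 6, 7

1. agent due-diligence review 267 days ago vs limit 180 → not met
2. transaction monitoring calibration 476 days ago vs limit 540 → met
3. condition 'transmits funds internationally' holds; independent AML audit 298 days ago vs limit 270 → not met
4. sanctions-list screening review 151 days ago vs limit 270 → met
5. condition 'issues stored value' does not hold → requirement n/a → met
6. suspicious-activity review 76 days ago vs limit 60 → not met
7. AML compliance program absent → not met
Not met: 1, 3, 6, 7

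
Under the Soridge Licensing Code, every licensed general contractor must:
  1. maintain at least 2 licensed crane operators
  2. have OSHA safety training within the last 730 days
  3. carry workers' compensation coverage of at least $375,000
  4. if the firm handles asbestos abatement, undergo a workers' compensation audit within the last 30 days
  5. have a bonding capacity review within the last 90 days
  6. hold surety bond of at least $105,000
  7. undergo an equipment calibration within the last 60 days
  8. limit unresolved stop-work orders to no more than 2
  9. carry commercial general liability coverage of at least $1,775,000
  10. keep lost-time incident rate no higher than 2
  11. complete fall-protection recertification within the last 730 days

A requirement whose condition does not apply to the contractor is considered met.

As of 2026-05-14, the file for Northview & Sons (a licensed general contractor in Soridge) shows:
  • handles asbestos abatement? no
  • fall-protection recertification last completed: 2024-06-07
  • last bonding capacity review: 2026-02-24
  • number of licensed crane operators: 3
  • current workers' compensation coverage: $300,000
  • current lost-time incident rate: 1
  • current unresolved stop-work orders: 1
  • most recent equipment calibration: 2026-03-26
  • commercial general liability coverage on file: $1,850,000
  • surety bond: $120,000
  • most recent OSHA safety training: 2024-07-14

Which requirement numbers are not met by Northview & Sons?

1. licensed crane operators 3 ≥ 2 → met
2. OSHA safety training 669 days ago vs limit 730 → met
3. workers' compensation coverage $300,000 < $375,000 → not met
4. condition 'handles asbestos abatement' does not hold → requirement n/a → met
5. bonding capacity review 79 days ago vs limit 90 → met
6. surety bond $120,000 ≥ $105,000 → met
7. equipment calibration 49 days ago vs limit 60 → met
8. unresolved stop-work orders 1 ≤ 2 → met
9. commercial general liability coverage $1,850,000 ≥ $1,775,000 → met
10. lost-time incident rate 1 ≤ 2 → met
11. fall-protection recertification 706 days ago vs limit 730 → met
Not met: 3

3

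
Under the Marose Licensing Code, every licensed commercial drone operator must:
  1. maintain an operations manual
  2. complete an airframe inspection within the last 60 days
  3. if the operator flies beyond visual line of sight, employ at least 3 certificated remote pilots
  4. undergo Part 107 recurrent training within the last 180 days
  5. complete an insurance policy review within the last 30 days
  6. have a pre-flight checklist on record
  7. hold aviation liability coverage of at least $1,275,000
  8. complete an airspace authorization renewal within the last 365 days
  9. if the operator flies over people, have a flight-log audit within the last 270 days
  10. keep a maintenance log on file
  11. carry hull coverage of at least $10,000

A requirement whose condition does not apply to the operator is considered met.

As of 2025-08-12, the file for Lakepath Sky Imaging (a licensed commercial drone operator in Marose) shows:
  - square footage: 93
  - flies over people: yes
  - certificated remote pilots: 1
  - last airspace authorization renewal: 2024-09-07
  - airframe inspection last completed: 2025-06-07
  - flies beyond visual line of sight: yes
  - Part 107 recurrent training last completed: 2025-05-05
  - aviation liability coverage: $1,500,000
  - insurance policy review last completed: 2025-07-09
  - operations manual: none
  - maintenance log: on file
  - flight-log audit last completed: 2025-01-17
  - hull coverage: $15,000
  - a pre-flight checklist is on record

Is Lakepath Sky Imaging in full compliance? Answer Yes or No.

No

1. operations manual absent → not met
2. airframe inspection 66 days ago vs limit 60 → not met
3. condition 'flies beyond visual line of sight' holds; certificated remote pilots 1 < 3 → not met
4. Part 107 recurrent training 99 days ago vs limit 180 → met
5. insurance policy review 34 days ago vs limit 30 → not met
6. pre-flight checklist present → met
7. aviation liability coverage $1,500,000 ≥ $1,275,000 → met
8. airspace authorization renewal 339 days ago vs limit 365 → met
9. condition 'flies over people' holds; flight-log audit 207 days ago vs limit 270 → met
10. maintenance log present → met
11. hull coverage $15,000 ≥ $10,000 → met
Not met: 1, 2, 3, 5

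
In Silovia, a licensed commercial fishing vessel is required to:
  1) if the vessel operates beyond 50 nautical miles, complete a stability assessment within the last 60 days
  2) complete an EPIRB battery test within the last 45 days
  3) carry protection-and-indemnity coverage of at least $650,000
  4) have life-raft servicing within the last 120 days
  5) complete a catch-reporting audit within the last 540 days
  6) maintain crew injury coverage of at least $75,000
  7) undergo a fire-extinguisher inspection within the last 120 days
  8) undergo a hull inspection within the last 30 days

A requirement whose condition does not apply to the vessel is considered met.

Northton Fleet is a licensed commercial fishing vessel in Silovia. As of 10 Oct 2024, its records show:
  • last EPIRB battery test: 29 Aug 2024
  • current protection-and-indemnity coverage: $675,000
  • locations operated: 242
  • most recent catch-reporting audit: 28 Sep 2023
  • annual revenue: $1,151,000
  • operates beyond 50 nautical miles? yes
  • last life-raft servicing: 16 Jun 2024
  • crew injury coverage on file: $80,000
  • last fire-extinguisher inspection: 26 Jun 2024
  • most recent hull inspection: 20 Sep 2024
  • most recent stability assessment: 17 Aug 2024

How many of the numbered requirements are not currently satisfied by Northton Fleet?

0

1. condition 'operates beyond 50 nautical miles' holds; stability assessment 54 days ago vs limit 60 → met
2. EPIRB battery test 42 days ago vs limit 45 → met
3. protection-and-indemnity coverage $675,000 ≥ $650,000 → met
4. life-raft servicing 116 days ago vs limit 120 → met
5. catch-reporting audit 378 days ago vs limit 540 → met
6. crew injury coverage $80,000 ≥ $75,000 → met
7. fire-extinguisher inspection 106 days ago vs limit 120 → met
8. hull inspection 20 days ago vs limit 30 → met
Not met: 0 of 8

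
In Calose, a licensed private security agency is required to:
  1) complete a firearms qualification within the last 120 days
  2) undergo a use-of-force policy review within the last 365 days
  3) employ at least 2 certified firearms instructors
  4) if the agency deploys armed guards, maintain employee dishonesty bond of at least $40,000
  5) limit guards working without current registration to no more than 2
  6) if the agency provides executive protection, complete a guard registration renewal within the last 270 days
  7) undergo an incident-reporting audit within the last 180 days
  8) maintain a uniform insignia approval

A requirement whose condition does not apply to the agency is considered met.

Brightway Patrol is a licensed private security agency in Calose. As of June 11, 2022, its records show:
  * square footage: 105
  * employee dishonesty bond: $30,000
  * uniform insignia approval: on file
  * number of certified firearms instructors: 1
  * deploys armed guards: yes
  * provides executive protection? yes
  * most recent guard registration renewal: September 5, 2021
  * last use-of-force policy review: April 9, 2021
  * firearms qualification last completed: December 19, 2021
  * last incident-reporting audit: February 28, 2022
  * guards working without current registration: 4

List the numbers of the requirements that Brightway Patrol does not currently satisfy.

1, 2, 3, 4, 5, 6

1. firearms qualification 174 days ago vs limit 120 → not met
2. use-of-force policy review 428 days ago vs limit 365 → not met
3. certified firearms instructors 1 < 2 → not met
4. condition 'deploys armed guards' holds; employee dishonesty bond $30,000 < $40,000 → not met
5. guards working without current registration 4 > 2 → not met
6. condition 'provides executive protection' holds; guard registration renewal 279 days ago vs limit 270 → not met
7. incident-reporting audit 103 days ago vs limit 180 → met
8. uniform insignia approval present → met
Not met: 1, 2, 3, 4, 5, 6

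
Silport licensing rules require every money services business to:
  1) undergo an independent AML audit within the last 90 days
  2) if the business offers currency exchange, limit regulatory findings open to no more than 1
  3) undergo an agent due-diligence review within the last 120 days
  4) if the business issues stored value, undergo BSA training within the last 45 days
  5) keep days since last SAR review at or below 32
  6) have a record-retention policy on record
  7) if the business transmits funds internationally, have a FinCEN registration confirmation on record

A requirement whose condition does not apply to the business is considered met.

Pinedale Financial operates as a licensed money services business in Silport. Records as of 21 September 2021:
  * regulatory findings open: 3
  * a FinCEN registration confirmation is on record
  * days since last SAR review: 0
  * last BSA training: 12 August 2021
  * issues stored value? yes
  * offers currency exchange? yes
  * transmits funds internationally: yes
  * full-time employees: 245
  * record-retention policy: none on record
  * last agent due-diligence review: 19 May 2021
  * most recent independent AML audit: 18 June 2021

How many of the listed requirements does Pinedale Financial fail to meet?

4

1. independent AML audit 95 days ago vs limit 90 → not met
2. condition 'offers currency exchange' holds; regulatory findings open 3 > 1 → not met
3. agent due-diligence review 125 days ago vs limit 120 → not met
4. condition 'issues stored value' holds; BSA training 40 days ago vs limit 45 → met
5. days since last SAR review 0 ≤ 32 → met
6. record-retention policy absent → not met
7. condition 'transmits funds internationally' holds; FinCEN registration confirmation present → met
Not met: 4 of 7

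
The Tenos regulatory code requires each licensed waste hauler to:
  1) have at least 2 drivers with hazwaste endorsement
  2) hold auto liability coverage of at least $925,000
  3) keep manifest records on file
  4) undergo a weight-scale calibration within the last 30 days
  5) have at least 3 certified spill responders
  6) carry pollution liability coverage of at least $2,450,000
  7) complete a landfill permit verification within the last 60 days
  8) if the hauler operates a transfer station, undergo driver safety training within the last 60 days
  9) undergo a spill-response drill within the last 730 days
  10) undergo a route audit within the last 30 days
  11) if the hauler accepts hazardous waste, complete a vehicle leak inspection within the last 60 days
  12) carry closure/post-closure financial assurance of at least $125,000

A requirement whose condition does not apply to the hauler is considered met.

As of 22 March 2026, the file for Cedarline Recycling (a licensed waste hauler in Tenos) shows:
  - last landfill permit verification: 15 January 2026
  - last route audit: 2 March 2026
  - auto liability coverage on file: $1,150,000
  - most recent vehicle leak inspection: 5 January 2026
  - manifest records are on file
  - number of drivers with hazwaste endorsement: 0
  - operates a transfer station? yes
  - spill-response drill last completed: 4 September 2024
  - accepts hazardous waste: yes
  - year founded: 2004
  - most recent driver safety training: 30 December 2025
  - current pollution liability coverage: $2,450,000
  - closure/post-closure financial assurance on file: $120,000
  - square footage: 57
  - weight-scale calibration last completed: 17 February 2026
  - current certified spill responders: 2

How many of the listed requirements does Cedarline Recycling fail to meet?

7

1. drivers with hazwaste endorsement 0 < 2 → not met
2. auto liability coverage $1,150,000 ≥ $925,000 → met
3. manifest records present → met
4. weight-scale calibration 33 days ago vs limit 30 → not met
5. certified spill responders 2 < 3 → not met
6. pollution liability coverage $2,450,000 ≥ $2,450,000 → met
7. landfill permit verification 66 days ago vs limit 60 → not met
8. condition 'operates a transfer station' holds; driver safety training 82 days ago vs limit 60 → not met
9. spill-response drill 564 days ago vs limit 730 → met
10. route audit 20 days ago vs limit 30 → met
11. condition 'accepts hazardous waste' holds; vehicle leak inspection 76 days ago vs limit 60 → not met
12. closure/post-closure financial assurance $120,000 < $125,000 → not met
Not met: 7 of 12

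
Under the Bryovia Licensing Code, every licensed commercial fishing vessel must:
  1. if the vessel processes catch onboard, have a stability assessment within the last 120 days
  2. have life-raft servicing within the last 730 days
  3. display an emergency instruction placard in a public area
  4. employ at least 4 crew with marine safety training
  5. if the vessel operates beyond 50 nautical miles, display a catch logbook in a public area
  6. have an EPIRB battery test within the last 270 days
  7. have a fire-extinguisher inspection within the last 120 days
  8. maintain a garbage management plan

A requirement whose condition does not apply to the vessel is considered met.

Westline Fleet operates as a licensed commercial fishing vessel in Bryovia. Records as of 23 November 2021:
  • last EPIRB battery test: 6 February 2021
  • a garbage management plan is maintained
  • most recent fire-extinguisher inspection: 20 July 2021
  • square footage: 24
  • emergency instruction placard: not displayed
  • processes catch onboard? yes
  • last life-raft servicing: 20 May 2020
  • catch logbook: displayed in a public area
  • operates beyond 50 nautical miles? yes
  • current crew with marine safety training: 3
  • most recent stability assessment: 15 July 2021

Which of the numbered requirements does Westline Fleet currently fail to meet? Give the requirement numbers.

1, 3, 4, 6, 7

1. condition 'processes catch onboard' holds; stability assessment 131 days ago vs limit 120 → not met
2. life-raft servicing 552 days ago vs limit 730 → met
3. emergency instruction placard absent → not met
4. crew with marine safety training 3 < 4 → not met
5. condition 'operates beyond 50 nautical miles' holds; catch logbook present → met
6. EPIRB battery test 290 days ago vs limit 270 → not met
7. fire-extinguisher inspection 126 days ago vs limit 120 → not met
8. garbage management plan present → met
Not met: 1, 3, 4, 6, 7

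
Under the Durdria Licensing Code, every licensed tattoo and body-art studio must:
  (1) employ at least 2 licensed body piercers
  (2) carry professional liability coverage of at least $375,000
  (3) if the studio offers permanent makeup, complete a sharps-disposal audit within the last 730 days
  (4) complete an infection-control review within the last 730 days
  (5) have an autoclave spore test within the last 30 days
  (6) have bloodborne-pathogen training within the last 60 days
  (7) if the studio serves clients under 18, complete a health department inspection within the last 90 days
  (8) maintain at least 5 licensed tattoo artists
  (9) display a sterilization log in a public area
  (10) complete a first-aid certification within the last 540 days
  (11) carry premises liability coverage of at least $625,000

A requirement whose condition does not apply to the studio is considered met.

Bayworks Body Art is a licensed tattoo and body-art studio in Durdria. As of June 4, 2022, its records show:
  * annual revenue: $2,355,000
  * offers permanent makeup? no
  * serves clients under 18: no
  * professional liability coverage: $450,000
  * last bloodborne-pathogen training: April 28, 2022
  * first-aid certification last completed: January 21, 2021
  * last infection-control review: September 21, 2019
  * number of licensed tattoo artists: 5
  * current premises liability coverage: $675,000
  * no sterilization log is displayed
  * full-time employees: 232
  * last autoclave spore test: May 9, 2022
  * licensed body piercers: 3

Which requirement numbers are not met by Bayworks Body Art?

1. licensed body piercers 3 ≥ 2 → met
2. professional liability coverage $450,000 ≥ $375,000 → met
3. condition 'offers permanent makeup' does not hold → requirement n/a → met
4. infection-control review 987 days ago vs limit 730 → not met
5. autoclave spore test 26 days ago vs limit 30 → met
6. bloodborne-pathogen training 37 days ago vs limit 60 → met
7. condition 'serves clients under 18' does not hold → requirement n/a → met
8. licensed tattoo artists 5 ≥ 5 → met
9. sterilization log absent → not met
10. first-aid certification 499 days ago vs limit 540 → met
11. premises liability coverage $675,000 ≥ $625,000 → met
Not met: 4, 9

4, 9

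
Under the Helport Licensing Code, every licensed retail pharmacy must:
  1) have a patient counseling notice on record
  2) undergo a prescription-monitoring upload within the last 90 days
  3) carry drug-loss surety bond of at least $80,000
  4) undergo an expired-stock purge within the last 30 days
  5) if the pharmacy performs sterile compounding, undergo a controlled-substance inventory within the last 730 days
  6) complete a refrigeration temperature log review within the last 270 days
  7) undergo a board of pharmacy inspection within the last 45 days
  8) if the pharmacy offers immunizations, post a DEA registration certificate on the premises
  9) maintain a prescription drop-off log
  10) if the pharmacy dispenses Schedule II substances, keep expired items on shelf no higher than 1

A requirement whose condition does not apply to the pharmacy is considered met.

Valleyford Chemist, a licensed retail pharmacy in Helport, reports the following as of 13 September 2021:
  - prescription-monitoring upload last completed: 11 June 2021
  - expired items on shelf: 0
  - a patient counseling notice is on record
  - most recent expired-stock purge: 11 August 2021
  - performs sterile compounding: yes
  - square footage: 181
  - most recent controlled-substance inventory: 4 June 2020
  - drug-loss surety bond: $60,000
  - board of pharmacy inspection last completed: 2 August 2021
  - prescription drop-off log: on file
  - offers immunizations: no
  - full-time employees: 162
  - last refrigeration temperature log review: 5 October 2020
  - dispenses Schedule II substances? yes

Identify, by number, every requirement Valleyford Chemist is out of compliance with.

2, 3, 4, 6

1. patient counseling notice present → met
2. prescription-monitoring upload 94 days ago vs limit 90 → not met
3. drug-loss surety bond $60,000 < $80,000 → not met
4. expired-stock purge 33 days ago vs limit 30 → not met
5. condition 'performs sterile compounding' holds; controlled-substance inventory 466 days ago vs limit 730 → met
6. refrigeration temperature log review 343 days ago vs limit 270 → not met
7. board of pharmacy inspection 42 days ago vs limit 45 → met
8. condition 'offers immunizations' does not hold → requirement n/a → met
9. prescription drop-off log present → met
10. condition 'dispenses Schedule II substances' holds; expired items on shelf 0 ≤ 1 → met
Not met: 2, 3, 4, 6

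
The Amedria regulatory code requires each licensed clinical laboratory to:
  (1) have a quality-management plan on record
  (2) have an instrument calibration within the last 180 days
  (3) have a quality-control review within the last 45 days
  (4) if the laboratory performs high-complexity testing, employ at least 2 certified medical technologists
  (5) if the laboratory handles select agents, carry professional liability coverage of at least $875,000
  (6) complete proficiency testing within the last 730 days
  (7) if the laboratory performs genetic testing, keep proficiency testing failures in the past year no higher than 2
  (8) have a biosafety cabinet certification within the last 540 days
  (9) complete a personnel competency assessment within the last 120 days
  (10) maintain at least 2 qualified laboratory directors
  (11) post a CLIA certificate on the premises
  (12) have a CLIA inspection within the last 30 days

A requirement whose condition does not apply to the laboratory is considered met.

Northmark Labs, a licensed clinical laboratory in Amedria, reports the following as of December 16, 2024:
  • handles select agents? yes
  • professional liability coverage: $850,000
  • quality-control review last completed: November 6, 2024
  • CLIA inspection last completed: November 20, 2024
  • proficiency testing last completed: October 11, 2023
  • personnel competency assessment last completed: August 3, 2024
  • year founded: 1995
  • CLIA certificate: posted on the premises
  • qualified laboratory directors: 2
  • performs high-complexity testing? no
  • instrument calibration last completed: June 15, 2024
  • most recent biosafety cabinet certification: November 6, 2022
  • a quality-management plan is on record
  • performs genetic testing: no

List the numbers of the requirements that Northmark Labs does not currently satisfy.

1. quality-management plan present → met
2. instrument calibration 184 days ago vs limit 180 → not met
3. quality-control review 40 days ago vs limit 45 → met
4. condition 'performs high-complexity testing' does not hold → requirement n/a → met
5. condition 'handles select agents' holds; professional liability coverage $850,000 < $875,000 → not met
6. proficiency testing 432 days ago vs limit 730 → met
7. condition 'performs genetic testing' does not hold → requirement n/a → met
8. biosafety cabinet certification 771 days ago vs limit 540 → not met
9. personnel competency assessment 135 days ago vs limit 120 → not met
10. qualified laboratory directors 2 ≥ 2 → met
11. CLIA certificate present → met
12. CLIA inspection 26 days ago vs limit 30 → met
Not met: 2, 5, 8, 9

2, 5, 8, 9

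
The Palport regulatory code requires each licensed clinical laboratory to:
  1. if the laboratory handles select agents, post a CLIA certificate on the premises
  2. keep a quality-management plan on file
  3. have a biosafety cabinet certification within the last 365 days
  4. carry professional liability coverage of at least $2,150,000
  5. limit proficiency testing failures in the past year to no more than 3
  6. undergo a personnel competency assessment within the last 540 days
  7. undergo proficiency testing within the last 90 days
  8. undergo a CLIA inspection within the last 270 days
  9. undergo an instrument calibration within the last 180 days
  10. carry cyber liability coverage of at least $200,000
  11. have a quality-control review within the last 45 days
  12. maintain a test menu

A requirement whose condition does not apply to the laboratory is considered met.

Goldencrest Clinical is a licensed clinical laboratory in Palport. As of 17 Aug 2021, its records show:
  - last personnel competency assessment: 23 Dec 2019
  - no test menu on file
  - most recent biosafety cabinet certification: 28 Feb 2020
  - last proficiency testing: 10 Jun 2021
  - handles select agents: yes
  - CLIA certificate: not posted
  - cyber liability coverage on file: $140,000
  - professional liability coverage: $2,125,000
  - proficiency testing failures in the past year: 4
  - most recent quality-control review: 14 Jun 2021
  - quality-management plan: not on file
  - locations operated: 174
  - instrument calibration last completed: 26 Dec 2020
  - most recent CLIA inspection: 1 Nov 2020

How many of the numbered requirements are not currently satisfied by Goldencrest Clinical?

1. condition 'handles select agents' holds; CLIA certificate absent → not met
2. quality-management plan absent → not met
3. biosafety cabinet certification 536 days ago vs limit 365 → not met
4. professional liability coverage $2,125,000 < $2,150,000 → not met
5. proficiency testing failures in the past year 4 > 3 → not met
6. personnel competency assessment 603 days ago vs limit 540 → not met
7. proficiency testing 68 days ago vs limit 90 → met
8. CLIA inspection 289 days ago vs limit 270 → not met
9. instrument calibration 234 days ago vs limit 180 → not met
10. cyber liability coverage $140,000 < $200,000 → not met
11. quality-control review 64 days ago vs limit 45 → not met
12. test menu absent → not met
Not met: 11 of 12

11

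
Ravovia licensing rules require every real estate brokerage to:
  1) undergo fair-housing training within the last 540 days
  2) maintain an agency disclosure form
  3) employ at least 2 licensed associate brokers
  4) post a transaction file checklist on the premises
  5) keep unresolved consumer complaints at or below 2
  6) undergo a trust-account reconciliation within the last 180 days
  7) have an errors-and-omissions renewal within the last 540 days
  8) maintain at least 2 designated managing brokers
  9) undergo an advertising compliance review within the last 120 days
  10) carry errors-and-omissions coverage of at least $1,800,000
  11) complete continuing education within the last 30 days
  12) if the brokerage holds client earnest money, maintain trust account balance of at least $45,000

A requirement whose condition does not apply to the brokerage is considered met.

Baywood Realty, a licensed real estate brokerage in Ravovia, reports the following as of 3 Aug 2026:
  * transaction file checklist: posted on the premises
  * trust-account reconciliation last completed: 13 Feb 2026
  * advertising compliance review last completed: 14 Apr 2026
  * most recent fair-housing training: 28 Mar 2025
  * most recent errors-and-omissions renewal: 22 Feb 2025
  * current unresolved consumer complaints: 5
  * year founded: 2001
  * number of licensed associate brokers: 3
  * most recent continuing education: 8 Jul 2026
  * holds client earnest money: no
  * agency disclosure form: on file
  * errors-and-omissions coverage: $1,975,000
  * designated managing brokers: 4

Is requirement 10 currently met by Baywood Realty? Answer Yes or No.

Yes

10. errors-and-omissions coverage $1,975,000 ≥ $1,800,000 → met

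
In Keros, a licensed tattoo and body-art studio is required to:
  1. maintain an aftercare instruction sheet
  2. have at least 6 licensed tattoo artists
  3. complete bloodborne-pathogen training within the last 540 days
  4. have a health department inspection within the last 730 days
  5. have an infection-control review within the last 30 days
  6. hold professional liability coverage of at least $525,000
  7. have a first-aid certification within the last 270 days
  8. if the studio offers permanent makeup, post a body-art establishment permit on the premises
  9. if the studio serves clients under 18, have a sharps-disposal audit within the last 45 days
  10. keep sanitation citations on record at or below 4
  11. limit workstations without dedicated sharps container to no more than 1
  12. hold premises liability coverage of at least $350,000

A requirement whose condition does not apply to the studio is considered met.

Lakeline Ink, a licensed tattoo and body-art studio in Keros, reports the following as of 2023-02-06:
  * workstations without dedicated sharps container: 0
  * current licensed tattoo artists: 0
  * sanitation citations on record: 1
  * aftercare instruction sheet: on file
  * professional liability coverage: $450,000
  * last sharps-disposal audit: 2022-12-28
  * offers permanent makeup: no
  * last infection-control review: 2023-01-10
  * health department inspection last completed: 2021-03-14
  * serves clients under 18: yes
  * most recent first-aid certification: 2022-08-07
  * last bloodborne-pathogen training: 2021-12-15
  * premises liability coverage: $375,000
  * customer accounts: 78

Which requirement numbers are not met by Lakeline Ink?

2, 6

1. aftercare instruction sheet present → met
2. licensed tattoo artists 0 < 6 → not met
3. bloodborne-pathogen training 418 days ago vs limit 540 → met
4. health department inspection 694 days ago vs limit 730 → met
5. infection-control review 27 days ago vs limit 30 → met
6. professional liability coverage $450,000 < $525,000 → not met
7. first-aid certification 183 days ago vs limit 270 → met
8. condition 'offers permanent makeup' does not hold → requirement n/a → met
9. condition 'serves clients under 18' holds; sharps-disposal audit 40 days ago vs limit 45 → met
10. sanitation citations on record 1 ≤ 4 → met
11. workstations without dedicated sharps container 0 ≤ 1 → met
12. premises liability coverage $375,000 ≥ $350,000 → met
Not met: 2, 6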